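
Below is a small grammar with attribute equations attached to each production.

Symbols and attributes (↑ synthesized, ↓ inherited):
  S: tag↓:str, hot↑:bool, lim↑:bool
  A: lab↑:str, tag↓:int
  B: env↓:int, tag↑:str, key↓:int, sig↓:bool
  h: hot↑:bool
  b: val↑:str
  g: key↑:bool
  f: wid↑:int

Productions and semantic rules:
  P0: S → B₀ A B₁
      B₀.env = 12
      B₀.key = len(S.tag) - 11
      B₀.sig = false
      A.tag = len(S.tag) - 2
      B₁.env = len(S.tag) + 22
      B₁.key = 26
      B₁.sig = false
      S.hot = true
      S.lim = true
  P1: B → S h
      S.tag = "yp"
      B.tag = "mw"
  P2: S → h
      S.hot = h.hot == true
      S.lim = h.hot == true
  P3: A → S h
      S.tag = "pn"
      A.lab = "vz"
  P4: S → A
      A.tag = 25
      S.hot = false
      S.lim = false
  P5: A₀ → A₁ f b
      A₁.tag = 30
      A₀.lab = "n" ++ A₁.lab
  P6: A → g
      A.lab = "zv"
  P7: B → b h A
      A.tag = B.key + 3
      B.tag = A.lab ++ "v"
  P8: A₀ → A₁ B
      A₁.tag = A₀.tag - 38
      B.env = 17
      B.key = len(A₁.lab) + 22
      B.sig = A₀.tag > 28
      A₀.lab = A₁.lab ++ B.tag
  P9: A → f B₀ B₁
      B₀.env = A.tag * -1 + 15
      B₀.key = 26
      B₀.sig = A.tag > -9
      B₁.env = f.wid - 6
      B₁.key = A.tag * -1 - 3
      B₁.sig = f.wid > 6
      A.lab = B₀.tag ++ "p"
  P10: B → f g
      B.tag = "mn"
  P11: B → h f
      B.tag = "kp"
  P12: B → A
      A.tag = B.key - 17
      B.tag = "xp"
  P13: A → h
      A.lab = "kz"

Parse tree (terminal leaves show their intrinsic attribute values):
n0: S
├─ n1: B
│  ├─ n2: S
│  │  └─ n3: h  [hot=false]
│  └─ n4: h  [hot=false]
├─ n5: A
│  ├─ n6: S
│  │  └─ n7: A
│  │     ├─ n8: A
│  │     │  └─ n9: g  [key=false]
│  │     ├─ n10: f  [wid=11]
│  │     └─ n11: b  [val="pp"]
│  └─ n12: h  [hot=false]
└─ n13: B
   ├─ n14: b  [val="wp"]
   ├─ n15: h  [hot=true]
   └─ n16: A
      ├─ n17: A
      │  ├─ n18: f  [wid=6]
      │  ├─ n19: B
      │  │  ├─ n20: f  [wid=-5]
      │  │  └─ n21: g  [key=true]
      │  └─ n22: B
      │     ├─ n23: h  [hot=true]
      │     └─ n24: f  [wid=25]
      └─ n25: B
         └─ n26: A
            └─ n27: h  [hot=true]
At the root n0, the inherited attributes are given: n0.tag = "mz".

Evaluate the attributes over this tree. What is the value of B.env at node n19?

24

1. n0.tag = "mz"  [given at root]
2. n1.env = 12  [12]
3. n1.key = -9  [len(S.tag) - 11]
4. n1.sig = false  [false]
5. n2.tag = "yp"  ["yp"]
6. n3.hot = false  [terminal]
7. n2.hot = false  [h.hot == true]
8. n2.lim = false  [h.hot == true]
9. n4.hot = false  [terminal]
10. n1.tag = "mw"  ["mw"]
11. n5.tag = 0  [len(S.tag) - 2]
12. n6.tag = "pn"  ["pn"]
13. n7.tag = 25  [25]
14. n8.tag = 30  [30]
15. n9.key = false  [terminal]
16. n8.lab = "zv"  ["zv"]
17. n10.wid = 11  [terminal]
18. n11.val = "pp"  [terminal]
19. n7.lab = "nzv"  ["n" ++ A₁.lab]
20. n6.hot = false  [false]
21. n6.lim = false  [false]
22. n12.hot = false  [terminal]
23. n5.lab = "vz"  ["vz"]
24. n13.env = 24  [len(S.tag) + 22]
25. n13.key = 26  [26]
26. n13.sig = false  [false]
27. n14.val = "wp"  [terminal]
28. n15.hot = true  [terminal]
29. n16.tag = 29  [B.key + 3]
30. n17.tag = -9  [A₀.tag - 38]
31. n18.wid = 6  [terminal]
32. n19.env = 24  [A.tag * -1 + 15]
33. n19.key = 26  [26]
34. n19.sig = false  [A.tag > -9]
35. n20.wid = -5  [terminal]
36. n21.key = true  [terminal]
37. n19.tag = "mn"  ["mn"]
38. n22.env = 0  [f.wid - 6]
39. n22.key = 6  [A.tag * -1 - 3]
40. n22.sig = false  [f.wid > 6]
41. n23.hot = true  [terminal]
42. n24.wid = 25  [terminal]
43. n22.tag = "kp"  ["kp"]
44. n17.lab = "mnp"  [B₀.tag ++ "p"]
45. n25.env = 17  [17]
46. n25.key = 25  [len(A₁.lab) + 22]
47. n25.sig = true  [A₀.tag > 28]
48. n26.tag = 8  [B.key - 17]
49. n27.hot = true  [terminal]
50. n26.lab = "kz"  ["kz"]
51. n25.tag = "xp"  ["xp"]
52. n16.lab = "mnpxp"  [A₁.lab ++ B.tag]
53. n13.tag = "mnpxpv"  [A.lab ++ "v"]
54. n0.hot = true  [true]
55. n0.lim = true  [true]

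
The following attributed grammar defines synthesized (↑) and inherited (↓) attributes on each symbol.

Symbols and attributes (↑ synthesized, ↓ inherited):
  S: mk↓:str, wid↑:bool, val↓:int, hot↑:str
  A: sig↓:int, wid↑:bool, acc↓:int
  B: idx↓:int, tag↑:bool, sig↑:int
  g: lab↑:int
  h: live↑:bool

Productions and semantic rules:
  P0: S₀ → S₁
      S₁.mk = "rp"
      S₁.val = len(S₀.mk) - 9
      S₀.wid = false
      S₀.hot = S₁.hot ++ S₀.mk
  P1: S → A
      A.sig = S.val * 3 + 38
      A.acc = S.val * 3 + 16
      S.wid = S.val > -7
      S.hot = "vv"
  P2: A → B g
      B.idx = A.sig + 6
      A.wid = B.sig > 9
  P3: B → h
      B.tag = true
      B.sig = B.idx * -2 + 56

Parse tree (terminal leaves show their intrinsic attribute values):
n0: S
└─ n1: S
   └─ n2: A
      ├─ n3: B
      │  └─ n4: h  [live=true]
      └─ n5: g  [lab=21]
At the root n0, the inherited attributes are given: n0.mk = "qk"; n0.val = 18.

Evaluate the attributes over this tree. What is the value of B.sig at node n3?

10

1. n0.mk = "qk"  [given at root]
2. n0.val = 18  [given at root]
3. n1.mk = "rp"  ["rp"]
4. n1.val = -7  [len(S₀.mk) - 9]
5. n2.sig = 17  [S.val * 3 + 38]
6. n2.acc = -5  [S.val * 3 + 16]
7. n3.idx = 23  [A.sig + 6]
8. n4.live = true  [terminal]
9. n3.tag = true  [true]
10. n3.sig = 10  [B.idx * -2 + 56]
11. n5.lab = 21  [terminal]
12. n2.wid = true  [B.sig > 9]
13. n1.wid = false  [S.val > -7]
14. n1.hot = "vv"  ["vv"]
15. n0.wid = false  [false]
16. n0.hot = "vvqk"  [S₁.hot ++ S₀.mk]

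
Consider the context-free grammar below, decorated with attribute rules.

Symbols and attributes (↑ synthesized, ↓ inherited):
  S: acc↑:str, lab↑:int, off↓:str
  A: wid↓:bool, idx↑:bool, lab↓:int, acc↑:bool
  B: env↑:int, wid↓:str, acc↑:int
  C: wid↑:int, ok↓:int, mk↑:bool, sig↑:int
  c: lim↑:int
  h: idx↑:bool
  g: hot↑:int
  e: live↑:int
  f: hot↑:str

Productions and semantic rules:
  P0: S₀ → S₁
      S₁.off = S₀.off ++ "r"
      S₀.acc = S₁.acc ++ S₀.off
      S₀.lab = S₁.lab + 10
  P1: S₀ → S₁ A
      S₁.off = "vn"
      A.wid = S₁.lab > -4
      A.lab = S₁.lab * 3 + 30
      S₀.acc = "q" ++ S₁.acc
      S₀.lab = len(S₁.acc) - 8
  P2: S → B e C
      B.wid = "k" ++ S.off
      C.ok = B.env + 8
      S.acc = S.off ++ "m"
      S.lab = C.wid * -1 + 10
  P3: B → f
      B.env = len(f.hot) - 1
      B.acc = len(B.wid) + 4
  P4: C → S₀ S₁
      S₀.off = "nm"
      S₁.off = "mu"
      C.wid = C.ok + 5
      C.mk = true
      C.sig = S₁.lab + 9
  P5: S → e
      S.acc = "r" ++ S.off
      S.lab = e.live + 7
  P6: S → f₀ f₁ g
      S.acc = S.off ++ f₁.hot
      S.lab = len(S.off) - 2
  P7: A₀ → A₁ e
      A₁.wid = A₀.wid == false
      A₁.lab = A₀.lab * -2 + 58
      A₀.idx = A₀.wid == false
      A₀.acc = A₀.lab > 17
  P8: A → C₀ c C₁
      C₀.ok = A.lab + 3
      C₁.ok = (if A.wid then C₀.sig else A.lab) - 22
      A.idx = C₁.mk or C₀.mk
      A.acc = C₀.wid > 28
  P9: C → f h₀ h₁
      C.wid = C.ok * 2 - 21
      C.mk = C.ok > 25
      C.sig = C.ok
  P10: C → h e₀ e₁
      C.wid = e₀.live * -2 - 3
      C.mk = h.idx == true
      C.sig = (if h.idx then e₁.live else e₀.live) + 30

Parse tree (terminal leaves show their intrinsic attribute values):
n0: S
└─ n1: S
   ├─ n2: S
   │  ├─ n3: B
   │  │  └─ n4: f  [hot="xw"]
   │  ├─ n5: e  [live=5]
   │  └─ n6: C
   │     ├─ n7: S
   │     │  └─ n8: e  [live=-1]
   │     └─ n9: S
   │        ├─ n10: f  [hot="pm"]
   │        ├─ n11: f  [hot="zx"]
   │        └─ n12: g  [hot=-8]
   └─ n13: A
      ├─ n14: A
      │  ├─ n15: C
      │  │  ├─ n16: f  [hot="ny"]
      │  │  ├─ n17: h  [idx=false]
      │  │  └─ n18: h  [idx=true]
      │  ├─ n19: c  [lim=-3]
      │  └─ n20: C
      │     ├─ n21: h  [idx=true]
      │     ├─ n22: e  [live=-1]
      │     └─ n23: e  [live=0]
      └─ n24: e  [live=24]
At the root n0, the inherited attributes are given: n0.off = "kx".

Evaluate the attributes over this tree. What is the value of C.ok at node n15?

25

1. n0.off = "kx"  [given at root]
2. n1.off = "kxr"  [S₀.off ++ "r"]
3. n2.off = "vn"  ["vn"]
4. n3.wid = "kvn"  ["k" ++ S.off]
5. n4.hot = "xw"  [terminal]
6. n3.env = 1  [len(f.hot) - 1]
7. n3.acc = 7  [len(B.wid) + 4]
8. n5.live = 5  [terminal]
9. n6.ok = 9  [B.env + 8]
10. n7.off = "nm"  ["nm"]
11. n8.live = -1  [terminal]
12. n7.acc = "rnm"  ["r" ++ S.off]
13. n7.lab = 6  [e.live + 7]
14. n9.off = "mu"  ["mu"]
15. n10.hot = "pm"  [terminal]
16. n11.hot = "zx"  [terminal]
17. n12.hot = -8  [terminal]
18. n9.acc = "muzx"  [S.off ++ f₁.hot]
19. n9.lab = 0  [len(S.off) - 2]
20. n6.wid = 14  [C.ok + 5]
21. n6.mk = true  [true]
22. n6.sig = 9  [S₁.lab + 9]
23. n2.acc = "vnm"  [S.off ++ "m"]
24. n2.lab = -4  [C.wid * -1 + 10]
25. n13.wid = false  [S₁.lab > -4]
26. n13.lab = 18  [S₁.lab * 3 + 30]
27. n14.wid = true  [A₀.wid == false]
28. n14.lab = 22  [A₀.lab * -2 + 58]
29. n15.ok = 25  [A.lab + 3]
30. n16.hot = "ny"  [terminal]
31. n17.idx = false  [terminal]
32. n18.idx = true  [terminal]
33. n15.wid = 29  [C.ok * 2 - 21]
34. n15.mk = false  [C.ok > 25]
35. n15.sig = 25  [C.ok]
36. n19.lim = -3  [terminal]
37. n20.ok = 3  [(if A.wid then C₀.sig else A.lab) - 22]
38. n21.idx = true  [terminal]
39. n22.live = -1  [terminal]
40. n23.live = 0  [terminal]
41. n20.wid = -1  [e₀.live * -2 - 3]
42. n20.mk = true  [h.idx == true]
43. n20.sig = 30  [(if h.idx then e₁.live else e₀.live) + 30]
44. n14.idx = true  [C₁.mk or C₀.mk]
45. n14.acc = true  [C₀.wid > 28]
46. n24.live = 24  [terminal]
47. n13.idx = true  [A₀.wid == false]
48. n13.acc = true  [A₀.lab > 17]
49. n1.acc = "qvnm"  ["q" ++ S₁.acc]
50. n1.lab = -5  [len(S₁.acc) - 8]
51. n0.acc = "qvnmkx"  [S₁.acc ++ S₀.off]
52. n0.lab = 5  [S₁.lab + 10]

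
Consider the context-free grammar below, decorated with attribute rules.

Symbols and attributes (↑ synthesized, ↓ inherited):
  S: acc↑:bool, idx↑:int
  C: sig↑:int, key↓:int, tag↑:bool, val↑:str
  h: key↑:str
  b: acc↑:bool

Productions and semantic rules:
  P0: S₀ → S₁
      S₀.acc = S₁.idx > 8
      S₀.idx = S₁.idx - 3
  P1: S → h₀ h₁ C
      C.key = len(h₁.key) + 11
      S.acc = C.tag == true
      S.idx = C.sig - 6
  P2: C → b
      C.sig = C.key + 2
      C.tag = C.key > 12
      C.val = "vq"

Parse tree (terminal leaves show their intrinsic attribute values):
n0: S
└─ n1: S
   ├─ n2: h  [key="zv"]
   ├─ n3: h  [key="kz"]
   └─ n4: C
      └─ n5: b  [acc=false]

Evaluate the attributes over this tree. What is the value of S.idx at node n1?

1. n2.key = "zv"  [terminal]
2. n3.key = "kz"  [terminal]
3. n4.key = 13  [len(h₁.key) + 11]
4. n5.acc = false  [terminal]
5. n4.sig = 15  [C.key + 2]
6. n4.tag = true  [C.key > 12]
7. n4.val = "vq"  ["vq"]
8. n1.acc = true  [C.tag == true]
9. n1.idx = 9  [C.sig - 6]
10. n0.acc = true  [S₁.idx > 8]
11. n0.idx = 6  [S₁.idx - 3]

9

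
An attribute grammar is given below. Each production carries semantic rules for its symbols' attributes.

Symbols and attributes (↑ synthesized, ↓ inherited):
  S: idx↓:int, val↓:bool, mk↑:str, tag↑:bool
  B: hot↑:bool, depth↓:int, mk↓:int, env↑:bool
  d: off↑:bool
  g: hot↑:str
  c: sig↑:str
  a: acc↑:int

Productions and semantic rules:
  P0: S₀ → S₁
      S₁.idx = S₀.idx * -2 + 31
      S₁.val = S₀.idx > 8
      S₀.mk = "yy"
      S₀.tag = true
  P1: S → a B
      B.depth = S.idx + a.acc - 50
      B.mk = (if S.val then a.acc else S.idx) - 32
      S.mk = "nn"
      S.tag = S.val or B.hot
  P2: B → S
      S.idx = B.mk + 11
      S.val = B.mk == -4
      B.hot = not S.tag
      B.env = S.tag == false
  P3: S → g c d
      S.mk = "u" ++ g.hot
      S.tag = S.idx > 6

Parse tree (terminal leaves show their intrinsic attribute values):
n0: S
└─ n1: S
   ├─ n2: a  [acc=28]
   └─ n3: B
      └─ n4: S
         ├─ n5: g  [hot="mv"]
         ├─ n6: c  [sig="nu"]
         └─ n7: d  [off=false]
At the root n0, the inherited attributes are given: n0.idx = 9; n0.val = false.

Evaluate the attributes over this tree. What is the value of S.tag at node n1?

true

1. n0.idx = 9  [given at root]
2. n0.val = false  [given at root]
3. n1.idx = 13  [S₀.idx * -2 + 31]
4. n1.val = true  [S₀.idx > 8]
5. n2.acc = 28  [terminal]
6. n3.depth = -9  [S.idx + a.acc - 50]
7. n3.mk = -4  [(if S.val then a.acc else S.idx) - 32]
8. n4.idx = 7  [B.mk + 11]
9. n4.val = true  [B.mk == -4]
10. n5.hot = "mv"  [terminal]
11. n6.sig = "nu"  [terminal]
12. n7.off = false  [terminal]
13. n4.mk = "umv"  ["u" ++ g.hot]
14. n4.tag = true  [S.idx > 6]
15. n3.hot = false  [not S.tag]
16. n3.env = false  [S.tag == false]
17. n1.mk = "nn"  ["nn"]
18. n1.tag = true  [S.val or B.hot]
19. n0.mk = "yy"  ["yy"]
20. n0.tag = true  [true]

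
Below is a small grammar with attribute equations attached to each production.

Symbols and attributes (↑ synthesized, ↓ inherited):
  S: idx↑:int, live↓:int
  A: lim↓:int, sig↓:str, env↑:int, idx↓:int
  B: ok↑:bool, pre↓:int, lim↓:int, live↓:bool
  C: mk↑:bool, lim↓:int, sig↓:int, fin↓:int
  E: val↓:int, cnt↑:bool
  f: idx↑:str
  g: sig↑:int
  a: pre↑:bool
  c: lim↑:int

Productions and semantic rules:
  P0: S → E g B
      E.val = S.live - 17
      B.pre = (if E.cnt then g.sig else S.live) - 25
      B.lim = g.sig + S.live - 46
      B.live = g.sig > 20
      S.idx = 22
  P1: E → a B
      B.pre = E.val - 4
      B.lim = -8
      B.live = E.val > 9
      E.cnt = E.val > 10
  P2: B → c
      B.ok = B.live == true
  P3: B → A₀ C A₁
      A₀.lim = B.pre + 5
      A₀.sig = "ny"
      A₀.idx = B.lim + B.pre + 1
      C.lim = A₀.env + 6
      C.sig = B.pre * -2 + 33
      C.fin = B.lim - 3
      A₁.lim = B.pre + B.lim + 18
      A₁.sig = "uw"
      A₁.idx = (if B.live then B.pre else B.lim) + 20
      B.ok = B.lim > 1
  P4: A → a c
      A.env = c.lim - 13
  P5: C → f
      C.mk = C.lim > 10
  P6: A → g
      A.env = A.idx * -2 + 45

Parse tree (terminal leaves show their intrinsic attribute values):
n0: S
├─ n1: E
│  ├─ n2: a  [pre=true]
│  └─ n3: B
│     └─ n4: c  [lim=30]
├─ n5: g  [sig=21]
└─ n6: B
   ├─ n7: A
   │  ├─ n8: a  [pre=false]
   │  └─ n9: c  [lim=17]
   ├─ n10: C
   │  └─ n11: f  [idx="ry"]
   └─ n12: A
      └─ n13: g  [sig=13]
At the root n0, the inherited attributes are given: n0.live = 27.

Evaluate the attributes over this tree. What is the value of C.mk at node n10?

false

1. n0.live = 27  [given at root]
2. n1.val = 10  [S.live - 17]
3. n2.pre = true  [terminal]
4. n3.pre = 6  [E.val - 4]
5. n3.lim = -8  [-8]
6. n3.live = true  [E.val > 9]
7. n4.lim = 30  [terminal]
8. n3.ok = true  [B.live == true]
9. n1.cnt = false  [E.val > 10]
10. n5.sig = 21  [terminal]
11. n6.pre = 2  [(if E.cnt then g.sig else S.live) - 25]
12. n6.lim = 2  [g.sig + S.live - 46]
13. n6.live = true  [g.sig > 20]
14. n7.lim = 7  [B.pre + 5]
15. n7.sig = "ny"  ["ny"]
16. n7.idx = 5  [B.lim + B.pre + 1]
17. n8.pre = false  [terminal]
18. n9.lim = 17  [terminal]
19. n7.env = 4  [c.lim - 13]
20. n10.lim = 10  [A₀.env + 6]
21. n10.sig = 29  [B.pre * -2 + 33]
22. n10.fin = -1  [B.lim - 3]
23. n11.idx = "ry"  [terminal]
24. n10.mk = false  [C.lim > 10]
25. n12.lim = 22  [B.pre + B.lim + 18]
26. n12.sig = "uw"  ["uw"]
27. n12.idx = 22  [(if B.live then B.pre else B.lim) + 20]
28. n13.sig = 13  [terminal]
29. n12.env = 1  [A.idx * -2 + 45]
30. n6.ok = true  [B.lim > 1]
31. n0.idx = 22  [22]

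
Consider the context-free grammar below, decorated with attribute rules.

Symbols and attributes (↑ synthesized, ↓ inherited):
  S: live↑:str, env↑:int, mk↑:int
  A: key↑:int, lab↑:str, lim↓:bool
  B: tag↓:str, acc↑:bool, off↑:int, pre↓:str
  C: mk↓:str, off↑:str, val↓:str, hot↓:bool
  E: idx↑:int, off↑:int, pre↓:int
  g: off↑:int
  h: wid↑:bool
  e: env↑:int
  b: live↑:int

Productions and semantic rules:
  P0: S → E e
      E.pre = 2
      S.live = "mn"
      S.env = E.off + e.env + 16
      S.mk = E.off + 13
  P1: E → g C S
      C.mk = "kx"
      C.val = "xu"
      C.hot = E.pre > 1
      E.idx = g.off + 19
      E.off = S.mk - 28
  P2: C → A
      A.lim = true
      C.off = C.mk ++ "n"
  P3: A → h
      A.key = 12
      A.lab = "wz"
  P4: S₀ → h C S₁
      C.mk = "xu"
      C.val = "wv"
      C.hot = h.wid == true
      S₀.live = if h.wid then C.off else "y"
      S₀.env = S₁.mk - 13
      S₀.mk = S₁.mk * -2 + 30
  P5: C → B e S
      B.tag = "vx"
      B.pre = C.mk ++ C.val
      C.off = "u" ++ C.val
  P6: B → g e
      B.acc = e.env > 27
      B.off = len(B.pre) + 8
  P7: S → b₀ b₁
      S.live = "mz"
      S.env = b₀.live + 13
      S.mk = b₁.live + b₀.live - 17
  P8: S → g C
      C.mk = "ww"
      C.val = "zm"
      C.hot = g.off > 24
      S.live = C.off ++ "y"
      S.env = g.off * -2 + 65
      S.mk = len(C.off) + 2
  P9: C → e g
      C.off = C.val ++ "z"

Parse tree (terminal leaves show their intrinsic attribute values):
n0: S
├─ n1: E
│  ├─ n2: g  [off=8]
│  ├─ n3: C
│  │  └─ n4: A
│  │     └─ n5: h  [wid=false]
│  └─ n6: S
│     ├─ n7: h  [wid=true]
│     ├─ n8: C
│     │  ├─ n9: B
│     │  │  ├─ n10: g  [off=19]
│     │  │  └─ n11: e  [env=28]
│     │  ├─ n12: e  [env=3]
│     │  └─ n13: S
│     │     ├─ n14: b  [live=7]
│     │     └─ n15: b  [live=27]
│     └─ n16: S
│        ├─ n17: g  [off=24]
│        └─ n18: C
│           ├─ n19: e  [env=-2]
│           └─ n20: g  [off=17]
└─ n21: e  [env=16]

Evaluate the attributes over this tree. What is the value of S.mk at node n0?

1. n1.pre = 2  [2]
2. n2.off = 8  [terminal]
3. n3.mk = "kx"  ["kx"]
4. n3.val = "xu"  ["xu"]
5. n3.hot = true  [E.pre > 1]
6. n4.lim = true  [true]
7. n5.wid = false  [terminal]
8. n4.key = 12  [12]
9. n4.lab = "wz"  ["wz"]
10. n3.off = "kxn"  [C.mk ++ "n"]
11. n7.wid = true  [terminal]
12. n8.mk = "xu"  ["xu"]
13. n8.val = "wv"  ["wv"]
14. n8.hot = true  [h.wid == true]
15. n9.tag = "vx"  ["vx"]
16. n9.pre = "xuwv"  [C.mk ++ C.val]
17. n10.off = 19  [terminal]
18. n11.env = 28  [terminal]
19. n9.acc = true  [e.env > 27]
20. n9.off = 12  [len(B.pre) + 8]
21. n12.env = 3  [terminal]
22. n14.live = 7  [terminal]
23. n15.live = 27  [terminal]
24. n13.live = "mz"  ["mz"]
25. n13.env = 20  [b₀.live + 13]
26. n13.mk = 17  [b₁.live + b₀.live - 17]
27. n8.off = "uwv"  ["u" ++ C.val]
28. n17.off = 24  [terminal]
29. n18.mk = "ww"  ["ww"]
30. n18.val = "zm"  ["zm"]
31. n18.hot = false  [g.off > 24]
32. n19.env = -2  [terminal]
33. n20.off = 17  [terminal]
34. n18.off = "zmz"  [C.val ++ "z"]
35. n16.live = "zmzy"  [C.off ++ "y"]
36. n16.env = 17  [g.off * -2 + 65]
37. n16.mk = 5  [len(C.off) + 2]
38. n6.live = "uwv"  [if h.wid then C.off else "y"]
39. n6.env = -8  [S₁.mk - 13]
40. n6.mk = 20  [S₁.mk * -2 + 30]
41. n1.idx = 27  [g.off + 19]
42. n1.off = -8  [S.mk - 28]
43. n21.env = 16  [terminal]
44. n0.live = "mn"  ["mn"]
45. n0.env = 24  [E.off + e.env + 16]
46. n0.mk = 5  [E.off + 13]

5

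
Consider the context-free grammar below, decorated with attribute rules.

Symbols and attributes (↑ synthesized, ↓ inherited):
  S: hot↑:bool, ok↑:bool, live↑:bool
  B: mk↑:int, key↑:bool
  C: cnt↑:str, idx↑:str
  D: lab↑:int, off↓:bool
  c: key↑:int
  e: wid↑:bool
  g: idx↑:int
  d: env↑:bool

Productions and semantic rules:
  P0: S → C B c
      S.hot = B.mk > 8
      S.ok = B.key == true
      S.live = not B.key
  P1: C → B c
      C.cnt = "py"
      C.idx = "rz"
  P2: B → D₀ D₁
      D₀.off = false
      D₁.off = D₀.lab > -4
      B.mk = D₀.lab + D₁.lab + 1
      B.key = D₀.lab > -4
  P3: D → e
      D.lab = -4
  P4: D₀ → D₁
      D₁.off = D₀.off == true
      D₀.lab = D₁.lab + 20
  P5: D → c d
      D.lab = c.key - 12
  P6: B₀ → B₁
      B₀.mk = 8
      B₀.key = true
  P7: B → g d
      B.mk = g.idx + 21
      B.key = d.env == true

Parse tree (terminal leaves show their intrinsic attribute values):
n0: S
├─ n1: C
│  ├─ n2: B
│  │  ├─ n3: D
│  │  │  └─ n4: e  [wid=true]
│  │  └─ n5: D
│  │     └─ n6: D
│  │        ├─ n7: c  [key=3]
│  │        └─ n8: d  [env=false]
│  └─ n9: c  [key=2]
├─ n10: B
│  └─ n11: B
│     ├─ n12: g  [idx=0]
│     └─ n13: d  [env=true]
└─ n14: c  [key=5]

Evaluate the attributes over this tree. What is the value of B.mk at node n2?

1. n3.off = false  [false]
2. n4.wid = true  [terminal]
3. n3.lab = -4  [-4]
4. n5.off = false  [D₀.lab > -4]
5. n6.off = false  [D₀.off == true]
6. n7.key = 3  [terminal]
7. n8.env = false  [terminal]
8. n6.lab = -9  [c.key - 12]
9. n5.lab = 11  [D₁.lab + 20]
10. n2.mk = 8  [D₀.lab + D₁.lab + 1]
11. n2.key = false  [D₀.lab > -4]
12. n9.key = 2  [terminal]
13. n1.cnt = "py"  ["py"]
14. n1.idx = "rz"  ["rz"]
15. n12.idx = 0  [terminal]
16. n13.env = true  [terminal]
17. n11.mk = 21  [g.idx + 21]
18. n11.key = true  [d.env == true]
19. n10.mk = 8  [8]
20. n10.key = true  [true]
21. n14.key = 5  [terminal]
22. n0.hot = false  [B.mk > 8]
23. n0.ok = true  [B.key == true]
24. n0.live = false  [not B.key]

8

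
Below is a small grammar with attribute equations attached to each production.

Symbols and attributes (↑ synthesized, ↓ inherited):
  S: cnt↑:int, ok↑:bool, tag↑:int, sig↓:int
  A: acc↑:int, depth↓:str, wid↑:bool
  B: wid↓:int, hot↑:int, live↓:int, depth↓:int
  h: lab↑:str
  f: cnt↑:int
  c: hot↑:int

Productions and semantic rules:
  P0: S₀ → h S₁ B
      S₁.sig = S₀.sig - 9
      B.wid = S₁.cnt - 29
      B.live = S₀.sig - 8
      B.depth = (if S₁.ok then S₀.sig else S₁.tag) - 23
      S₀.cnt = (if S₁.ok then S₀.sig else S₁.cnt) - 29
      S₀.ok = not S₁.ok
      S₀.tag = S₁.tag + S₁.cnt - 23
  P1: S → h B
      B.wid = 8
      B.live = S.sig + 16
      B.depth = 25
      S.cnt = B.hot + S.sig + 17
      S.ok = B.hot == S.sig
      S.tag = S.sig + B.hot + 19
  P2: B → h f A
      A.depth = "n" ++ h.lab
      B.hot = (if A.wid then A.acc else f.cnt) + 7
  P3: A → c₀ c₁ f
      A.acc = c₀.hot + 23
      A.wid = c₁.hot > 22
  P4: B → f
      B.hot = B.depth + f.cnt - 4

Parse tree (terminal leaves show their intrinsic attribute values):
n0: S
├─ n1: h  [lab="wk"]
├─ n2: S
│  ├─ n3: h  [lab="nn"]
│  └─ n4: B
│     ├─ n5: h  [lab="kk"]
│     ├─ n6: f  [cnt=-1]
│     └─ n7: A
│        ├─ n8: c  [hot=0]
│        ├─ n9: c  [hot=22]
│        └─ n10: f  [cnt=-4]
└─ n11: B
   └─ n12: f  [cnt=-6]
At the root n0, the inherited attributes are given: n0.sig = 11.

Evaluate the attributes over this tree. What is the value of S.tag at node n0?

29

1. n0.sig = 11  [given at root]
2. n1.lab = "wk"  [terminal]
3. n2.sig = 2  [S₀.sig - 9]
4. n3.lab = "nn"  [terminal]
5. n4.wid = 8  [8]
6. n4.live = 18  [S.sig + 16]
7. n4.depth = 25  [25]
8. n5.lab = "kk"  [terminal]
9. n6.cnt = -1  [terminal]
10. n7.depth = "nkk"  ["n" ++ h.lab]
11. n8.hot = 0  [terminal]
12. n9.hot = 22  [terminal]
13. n10.cnt = -4  [terminal]
14. n7.acc = 23  [c₀.hot + 23]
15. n7.wid = false  [c₁.hot > 22]
16. n4.hot = 6  [(if A.wid then A.acc else f.cnt) + 7]
17. n2.cnt = 25  [B.hot + S.sig + 17]
18. n2.ok = false  [B.hot == S.sig]
19. n2.tag = 27  [S.sig + B.hot + 19]
20. n11.wid = -4  [S₁.cnt - 29]
21. n11.live = 3  [S₀.sig - 8]
22. n11.depth = 4  [(if S₁.ok then S₀.sig else S₁.tag) - 23]
23. n12.cnt = -6  [terminal]
24. n11.hot = -6  [B.depth + f.cnt - 4]
25. n0.cnt = -4  [(if S₁.ok then S₀.sig else S₁.cnt) - 29]
26. n0.ok = true  [not S₁.ok]
27. n0.tag = 29  [S₁.tag + S₁.cnt - 23]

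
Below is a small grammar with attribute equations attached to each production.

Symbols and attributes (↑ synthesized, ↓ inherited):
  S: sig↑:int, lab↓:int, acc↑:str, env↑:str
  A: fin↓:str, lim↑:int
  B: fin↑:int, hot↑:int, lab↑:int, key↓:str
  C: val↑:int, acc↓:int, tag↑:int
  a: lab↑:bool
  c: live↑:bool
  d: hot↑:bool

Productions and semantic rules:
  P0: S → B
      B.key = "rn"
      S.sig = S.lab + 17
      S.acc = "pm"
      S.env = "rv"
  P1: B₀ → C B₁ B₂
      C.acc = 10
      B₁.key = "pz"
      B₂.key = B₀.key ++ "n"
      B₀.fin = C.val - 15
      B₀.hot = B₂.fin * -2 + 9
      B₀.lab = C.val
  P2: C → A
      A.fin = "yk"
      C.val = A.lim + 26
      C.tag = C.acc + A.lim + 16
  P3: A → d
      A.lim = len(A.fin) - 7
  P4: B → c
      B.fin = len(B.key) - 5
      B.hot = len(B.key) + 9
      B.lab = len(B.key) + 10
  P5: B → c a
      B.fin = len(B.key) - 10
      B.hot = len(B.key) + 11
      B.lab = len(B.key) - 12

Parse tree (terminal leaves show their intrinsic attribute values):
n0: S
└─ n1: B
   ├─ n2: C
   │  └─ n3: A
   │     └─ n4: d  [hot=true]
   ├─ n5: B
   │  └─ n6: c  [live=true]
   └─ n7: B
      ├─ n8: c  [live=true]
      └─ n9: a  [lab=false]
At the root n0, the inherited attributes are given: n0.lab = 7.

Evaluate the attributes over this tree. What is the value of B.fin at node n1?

6

1. n0.lab = 7  [given at root]
2. n1.key = "rn"  ["rn"]
3. n2.acc = 10  [10]
4. n3.fin = "yk"  ["yk"]
5. n4.hot = true  [terminal]
6. n3.lim = -5  [len(A.fin) - 7]
7. n2.val = 21  [A.lim + 26]
8. n2.tag = 21  [C.acc + A.lim + 16]
9. n5.key = "pz"  ["pz"]
10. n6.live = true  [terminal]
11. n5.fin = -3  [len(B.key) - 5]
12. n5.hot = 11  [len(B.key) + 9]
13. n5.lab = 12  [len(B.key) + 10]
14. n7.key = "rnn"  [B₀.key ++ "n"]
15. n8.live = true  [terminal]
16. n9.lab = false  [terminal]
17. n7.fin = -7  [len(B.key) - 10]
18. n7.hot = 14  [len(B.key) + 11]
19. n7.lab = -9  [len(B.key) - 12]
20. n1.fin = 6  [C.val - 15]
21. n1.hot = 23  [B₂.fin * -2 + 9]
22. n1.lab = 21  [C.val]
23. n0.sig = 24  [S.lab + 17]
24. n0.acc = "pm"  ["pm"]
25. n0.env = "rv"  ["rv"]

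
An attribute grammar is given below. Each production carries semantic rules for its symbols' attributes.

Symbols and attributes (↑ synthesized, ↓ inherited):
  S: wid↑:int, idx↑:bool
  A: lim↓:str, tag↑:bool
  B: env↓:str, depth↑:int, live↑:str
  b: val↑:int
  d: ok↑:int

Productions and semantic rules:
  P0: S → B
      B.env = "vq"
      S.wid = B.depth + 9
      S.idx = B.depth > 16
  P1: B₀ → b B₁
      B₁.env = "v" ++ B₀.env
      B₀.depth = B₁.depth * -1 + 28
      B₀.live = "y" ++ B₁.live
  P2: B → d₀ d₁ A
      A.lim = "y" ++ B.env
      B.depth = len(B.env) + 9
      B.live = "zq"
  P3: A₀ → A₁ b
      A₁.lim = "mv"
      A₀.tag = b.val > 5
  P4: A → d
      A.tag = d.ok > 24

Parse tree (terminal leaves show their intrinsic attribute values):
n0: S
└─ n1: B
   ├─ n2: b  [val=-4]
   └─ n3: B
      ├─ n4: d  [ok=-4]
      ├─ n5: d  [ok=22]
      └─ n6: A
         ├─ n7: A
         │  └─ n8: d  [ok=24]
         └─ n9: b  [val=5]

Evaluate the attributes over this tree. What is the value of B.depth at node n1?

1. n1.env = "vq"  ["vq"]
2. n2.val = -4  [terminal]
3. n3.env = "vvq"  ["v" ++ B₀.env]
4. n4.ok = -4  [terminal]
5. n5.ok = 22  [terminal]
6. n6.lim = "yvvq"  ["y" ++ B.env]
7. n7.lim = "mv"  ["mv"]
8. n8.ok = 24  [terminal]
9. n7.tag = false  [d.ok > 24]
10. n9.val = 5  [terminal]
11. n6.tag = false  [b.val > 5]
12. n3.depth = 12  [len(B.env) + 9]
13. n3.live = "zq"  ["zq"]
14. n1.depth = 16  [B₁.depth * -1 + 28]
15. n1.live = "yzq"  ["y" ++ B₁.live]
16. n0.wid = 25  [B.depth + 9]
17. n0.idx = false  [B.depth > 16]

16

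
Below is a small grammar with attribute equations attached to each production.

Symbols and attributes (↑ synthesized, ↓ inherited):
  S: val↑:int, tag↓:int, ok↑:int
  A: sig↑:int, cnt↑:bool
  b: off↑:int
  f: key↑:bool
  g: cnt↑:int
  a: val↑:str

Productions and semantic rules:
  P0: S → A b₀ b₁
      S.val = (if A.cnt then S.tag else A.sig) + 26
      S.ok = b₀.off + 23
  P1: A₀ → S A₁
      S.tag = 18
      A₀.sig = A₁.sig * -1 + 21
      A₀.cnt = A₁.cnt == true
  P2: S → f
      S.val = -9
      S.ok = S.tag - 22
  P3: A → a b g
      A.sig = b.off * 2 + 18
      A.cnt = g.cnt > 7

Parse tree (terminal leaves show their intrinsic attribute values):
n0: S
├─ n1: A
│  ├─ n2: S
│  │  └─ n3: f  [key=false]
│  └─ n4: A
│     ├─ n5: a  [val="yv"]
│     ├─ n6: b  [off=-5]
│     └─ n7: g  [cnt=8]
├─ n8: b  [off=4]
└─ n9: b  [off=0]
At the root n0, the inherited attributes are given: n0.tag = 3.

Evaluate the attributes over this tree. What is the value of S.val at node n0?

1. n0.tag = 3  [given at root]
2. n2.tag = 18  [18]
3. n3.key = false  [terminal]
4. n2.val = -9  [-9]
5. n2.ok = -4  [S.tag - 22]
6. n5.val = "yv"  [terminal]
7. n6.off = -5  [terminal]
8. n7.cnt = 8  [terminal]
9. n4.sig = 8  [b.off * 2 + 18]
10. n4.cnt = true  [g.cnt > 7]
11. n1.sig = 13  [A₁.sig * -1 + 21]
12. n1.cnt = true  [A₁.cnt == true]
13. n8.off = 4  [terminal]
14. n9.off = 0  [terminal]
15. n0.val = 29  [(if A.cnt then S.tag else A.sig) + 26]
16. n0.ok = 27  [b₀.off + 23]

29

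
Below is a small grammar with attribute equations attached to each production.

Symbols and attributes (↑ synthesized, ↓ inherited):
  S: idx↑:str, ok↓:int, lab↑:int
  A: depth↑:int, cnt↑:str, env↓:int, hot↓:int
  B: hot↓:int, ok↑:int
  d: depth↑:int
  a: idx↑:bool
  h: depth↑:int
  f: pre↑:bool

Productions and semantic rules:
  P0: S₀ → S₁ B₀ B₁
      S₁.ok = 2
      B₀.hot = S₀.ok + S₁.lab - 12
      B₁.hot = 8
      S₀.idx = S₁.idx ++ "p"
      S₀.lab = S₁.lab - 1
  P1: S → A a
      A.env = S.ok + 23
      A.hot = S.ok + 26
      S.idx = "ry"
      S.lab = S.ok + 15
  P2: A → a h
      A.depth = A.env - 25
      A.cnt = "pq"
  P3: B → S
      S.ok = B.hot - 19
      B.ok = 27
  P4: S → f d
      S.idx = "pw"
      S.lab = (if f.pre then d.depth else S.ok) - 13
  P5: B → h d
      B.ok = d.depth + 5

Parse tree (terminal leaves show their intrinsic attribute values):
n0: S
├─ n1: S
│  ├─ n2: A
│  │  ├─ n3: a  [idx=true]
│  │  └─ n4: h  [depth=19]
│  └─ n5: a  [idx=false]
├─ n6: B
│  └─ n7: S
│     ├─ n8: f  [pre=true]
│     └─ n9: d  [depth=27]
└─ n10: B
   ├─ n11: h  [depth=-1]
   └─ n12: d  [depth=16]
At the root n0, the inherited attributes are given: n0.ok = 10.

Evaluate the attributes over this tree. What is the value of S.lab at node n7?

1. n0.ok = 10  [given at root]
2. n1.ok = 2  [2]
3. n2.env = 25  [S.ok + 23]
4. n2.hot = 28  [S.ok + 26]
5. n3.idx = true  [terminal]
6. n4.depth = 19  [terminal]
7. n2.depth = 0  [A.env - 25]
8. n2.cnt = "pq"  ["pq"]
9. n5.idx = false  [terminal]
10. n1.idx = "ry"  ["ry"]
11. n1.lab = 17  [S.ok + 15]
12. n6.hot = 15  [S₀.ok + S₁.lab - 12]
13. n7.ok = -4  [B.hot - 19]
14. n8.pre = true  [terminal]
15. n9.depth = 27  [terminal]
16. n7.idx = "pw"  ["pw"]
17. n7.lab = 14  [(if f.pre then d.depth else S.ok) - 13]
18. n6.ok = 27  [27]
19. n10.hot = 8  [8]
20. n11.depth = -1  [terminal]
21. n12.depth = 16  [terminal]
22. n10.ok = 21  [d.depth + 5]
23. n0.idx = "ryp"  [S₁.idx ++ "p"]
24. n0.lab = 16  [S₁.lab - 1]

14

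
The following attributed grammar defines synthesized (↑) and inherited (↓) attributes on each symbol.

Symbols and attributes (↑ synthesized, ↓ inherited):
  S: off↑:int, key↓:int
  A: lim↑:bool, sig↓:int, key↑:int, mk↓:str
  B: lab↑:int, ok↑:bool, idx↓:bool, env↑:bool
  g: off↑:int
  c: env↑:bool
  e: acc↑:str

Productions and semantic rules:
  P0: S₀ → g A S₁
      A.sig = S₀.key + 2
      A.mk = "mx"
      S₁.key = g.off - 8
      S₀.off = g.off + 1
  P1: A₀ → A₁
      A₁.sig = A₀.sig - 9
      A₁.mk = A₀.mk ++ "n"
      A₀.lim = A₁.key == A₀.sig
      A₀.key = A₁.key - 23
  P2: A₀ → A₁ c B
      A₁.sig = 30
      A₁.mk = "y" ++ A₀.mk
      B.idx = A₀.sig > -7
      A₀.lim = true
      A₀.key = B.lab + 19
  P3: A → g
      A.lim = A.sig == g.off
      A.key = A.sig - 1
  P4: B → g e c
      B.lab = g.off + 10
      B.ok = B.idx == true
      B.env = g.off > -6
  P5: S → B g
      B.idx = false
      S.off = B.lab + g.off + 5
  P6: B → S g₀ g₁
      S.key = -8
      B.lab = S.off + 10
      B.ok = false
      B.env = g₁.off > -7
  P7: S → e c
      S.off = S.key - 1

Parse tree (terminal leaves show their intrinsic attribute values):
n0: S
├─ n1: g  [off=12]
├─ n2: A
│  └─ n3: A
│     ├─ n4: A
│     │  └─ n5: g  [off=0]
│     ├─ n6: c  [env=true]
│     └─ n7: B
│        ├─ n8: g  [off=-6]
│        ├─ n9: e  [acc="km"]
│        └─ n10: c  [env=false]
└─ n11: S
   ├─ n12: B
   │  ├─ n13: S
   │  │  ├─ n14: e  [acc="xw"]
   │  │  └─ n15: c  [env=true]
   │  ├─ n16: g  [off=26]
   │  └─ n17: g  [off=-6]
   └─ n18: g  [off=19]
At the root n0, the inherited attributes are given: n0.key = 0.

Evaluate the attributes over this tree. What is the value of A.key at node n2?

1. n0.key = 0  [given at root]
2. n1.off = 12  [terminal]
3. n2.sig = 2  [S₀.key + 2]
4. n2.mk = "mx"  ["mx"]
5. n3.sig = -7  [A₀.sig - 9]
6. n3.mk = "mxn"  [A₀.mk ++ "n"]
7. n4.sig = 30  [30]
8. n4.mk = "ymxn"  ["y" ++ A₀.mk]
9. n5.off = 0  [terminal]
10. n4.lim = false  [A.sig == g.off]
11. n4.key = 29  [A.sig - 1]
12. n6.env = true  [terminal]
13. n7.idx = false  [A₀.sig > -7]
14. n8.off = -6  [terminal]
15. n9.acc = "km"  [terminal]
16. n10.env = false  [terminal]
17. n7.lab = 4  [g.off + 10]
18. n7.ok = false  [B.idx == true]
19. n7.env = false  [g.off > -6]
20. n3.lim = true  [true]
21. n3.key = 23  [B.lab + 19]
22. n2.lim = false  [A₁.key == A₀.sig]
23. n2.key = 0  [A₁.key - 23]
24. n11.key = 4  [g.off - 8]
25. n12.idx = false  [false]
26. n13.key = -8  [-8]
27. n14.acc = "xw"  [terminal]
28. n15.env = true  [terminal]
29. n13.off = -9  [S.key - 1]
30. n16.off = 26  [terminal]
31. n17.off = -6  [terminal]
32. n12.lab = 1  [S.off + 10]
33. n12.ok = false  [false]
34. n12.env = true  [g₁.off > -7]
35. n18.off = 19  [terminal]
36. n11.off = 25  [B.lab + g.off + 5]
37. n0.off = 13  [g.off + 1]

0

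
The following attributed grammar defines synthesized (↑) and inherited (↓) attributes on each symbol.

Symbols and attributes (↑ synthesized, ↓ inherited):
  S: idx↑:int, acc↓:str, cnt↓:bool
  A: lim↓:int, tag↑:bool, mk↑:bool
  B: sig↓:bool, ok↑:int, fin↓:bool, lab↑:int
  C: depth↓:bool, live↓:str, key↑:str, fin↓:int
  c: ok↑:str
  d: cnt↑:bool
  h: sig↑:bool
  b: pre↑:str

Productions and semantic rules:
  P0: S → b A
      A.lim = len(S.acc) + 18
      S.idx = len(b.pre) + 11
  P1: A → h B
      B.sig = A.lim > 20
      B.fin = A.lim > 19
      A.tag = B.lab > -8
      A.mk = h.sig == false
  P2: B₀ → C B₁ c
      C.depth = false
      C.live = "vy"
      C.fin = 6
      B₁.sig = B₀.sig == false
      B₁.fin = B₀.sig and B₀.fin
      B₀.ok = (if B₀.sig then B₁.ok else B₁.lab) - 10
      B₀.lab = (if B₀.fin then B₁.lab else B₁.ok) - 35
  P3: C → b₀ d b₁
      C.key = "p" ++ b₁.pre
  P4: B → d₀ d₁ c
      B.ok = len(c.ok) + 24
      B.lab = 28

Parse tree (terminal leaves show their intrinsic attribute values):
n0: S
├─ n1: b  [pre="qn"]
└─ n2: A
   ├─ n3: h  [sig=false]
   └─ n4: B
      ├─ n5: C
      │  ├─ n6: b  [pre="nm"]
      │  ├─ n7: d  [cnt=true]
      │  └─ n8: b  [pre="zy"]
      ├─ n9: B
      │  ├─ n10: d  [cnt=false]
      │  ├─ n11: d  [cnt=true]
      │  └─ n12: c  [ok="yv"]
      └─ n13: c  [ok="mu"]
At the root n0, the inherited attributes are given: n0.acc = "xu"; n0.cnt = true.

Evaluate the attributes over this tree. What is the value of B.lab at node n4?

1. n0.acc = "xu"  [given at root]
2. n0.cnt = true  [given at root]
3. n1.pre = "qn"  [terminal]
4. n2.lim = 20  [len(S.acc) + 18]
5. n3.sig = false  [terminal]
6. n4.sig = false  [A.lim > 20]
7. n4.fin = true  [A.lim > 19]
8. n5.depth = false  [false]
9. n5.live = "vy"  ["vy"]
10. n5.fin = 6  [6]
11. n6.pre = "nm"  [terminal]
12. n7.cnt = true  [terminal]
13. n8.pre = "zy"  [terminal]
14. n5.key = "pzy"  ["p" ++ b₁.pre]
15. n9.sig = true  [B₀.sig == false]
16. n9.fin = false  [B₀.sig and B₀.fin]
17. n10.cnt = false  [terminal]
18. n11.cnt = true  [terminal]
19. n12.ok = "yv"  [terminal]
20. n9.ok = 26  [len(c.ok) + 24]
21. n9.lab = 28  [28]
22. n13.ok = "mu"  [terminal]
23. n4.ok = 18  [(if B₀.sig then B₁.ok else B₁.lab) - 10]
24. n4.lab = -7  [(if B₀.fin then B₁.lab else B₁.ok) - 35]
25. n2.tag = true  [B.lab > -8]
26. n2.mk = true  [h.sig == false]
27. n0.idx = 13  [len(b.pre) + 11]

-7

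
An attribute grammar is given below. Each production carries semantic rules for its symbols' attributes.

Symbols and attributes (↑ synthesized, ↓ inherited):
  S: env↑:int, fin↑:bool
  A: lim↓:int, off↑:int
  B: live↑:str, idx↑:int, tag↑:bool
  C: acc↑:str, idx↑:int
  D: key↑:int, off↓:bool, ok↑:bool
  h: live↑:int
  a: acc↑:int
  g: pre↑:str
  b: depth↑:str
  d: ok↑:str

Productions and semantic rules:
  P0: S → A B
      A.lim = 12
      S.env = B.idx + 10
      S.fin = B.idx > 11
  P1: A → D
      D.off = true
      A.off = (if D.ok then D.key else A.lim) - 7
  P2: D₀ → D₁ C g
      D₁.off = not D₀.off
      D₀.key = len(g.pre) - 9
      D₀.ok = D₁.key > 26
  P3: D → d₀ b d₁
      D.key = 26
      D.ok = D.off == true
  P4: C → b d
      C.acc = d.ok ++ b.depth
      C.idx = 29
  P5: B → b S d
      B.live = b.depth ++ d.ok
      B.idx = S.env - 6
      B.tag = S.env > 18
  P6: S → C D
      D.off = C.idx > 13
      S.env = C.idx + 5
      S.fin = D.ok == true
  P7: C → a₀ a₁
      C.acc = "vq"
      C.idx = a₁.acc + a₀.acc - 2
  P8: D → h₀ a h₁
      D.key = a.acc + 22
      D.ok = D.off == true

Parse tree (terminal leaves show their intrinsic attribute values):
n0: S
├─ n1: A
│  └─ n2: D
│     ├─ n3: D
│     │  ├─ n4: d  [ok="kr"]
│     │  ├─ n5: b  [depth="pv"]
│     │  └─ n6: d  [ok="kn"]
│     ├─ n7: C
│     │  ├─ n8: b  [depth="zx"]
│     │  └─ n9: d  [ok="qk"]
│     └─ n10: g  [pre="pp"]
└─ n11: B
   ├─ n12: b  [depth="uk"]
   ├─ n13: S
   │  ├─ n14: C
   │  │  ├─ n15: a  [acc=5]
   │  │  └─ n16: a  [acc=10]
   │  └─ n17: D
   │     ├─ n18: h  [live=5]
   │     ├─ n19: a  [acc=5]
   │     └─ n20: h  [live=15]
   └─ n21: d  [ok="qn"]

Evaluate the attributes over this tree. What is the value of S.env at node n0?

1. n1.lim = 12  [12]
2. n2.off = true  [true]
3. n3.off = false  [not D₀.off]
4. n4.ok = "kr"  [terminal]
5. n5.depth = "pv"  [terminal]
6. n6.ok = "kn"  [terminal]
7. n3.key = 26  [26]
8. n3.ok = false  [D.off == true]
9. n8.depth = "zx"  [terminal]
10. n9.ok = "qk"  [terminal]
11. n7.acc = "qkzx"  [d.ok ++ b.depth]
12. n7.idx = 29  [29]
13. n10.pre = "pp"  [terminal]
14. n2.key = -7  [len(g.pre) - 9]
15. n2.ok = false  [D₁.key > 26]
16. n1.off = 5  [(if D.ok then D.key else A.lim) - 7]
17. n12.depth = "uk"  [terminal]
18. n15.acc = 5  [terminal]
19. n16.acc = 10  [terminal]
20. n14.acc = "vq"  ["vq"]
21. n14.idx = 13  [a₁.acc + a₀.acc - 2]
22. n17.off = false  [C.idx > 13]
23. n18.live = 5  [terminal]
24. n19.acc = 5  [terminal]
25. n20.live = 15  [terminal]
26. n17.key = 27  [a.acc + 22]
27. n17.ok = false  [D.off == true]
28. n13.env = 18  [C.idx + 5]
29. n13.fin = false  [D.ok == true]
30. n21.ok = "qn"  [terminal]
31. n11.live = "ukqn"  [b.depth ++ d.ok]
32. n11.idx = 12  [S.env - 6]
33. n11.tag = false  [S.env > 18]
34. n0.env = 22  [B.idx + 10]
35. n0.fin = true  [B.idx > 11]

22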